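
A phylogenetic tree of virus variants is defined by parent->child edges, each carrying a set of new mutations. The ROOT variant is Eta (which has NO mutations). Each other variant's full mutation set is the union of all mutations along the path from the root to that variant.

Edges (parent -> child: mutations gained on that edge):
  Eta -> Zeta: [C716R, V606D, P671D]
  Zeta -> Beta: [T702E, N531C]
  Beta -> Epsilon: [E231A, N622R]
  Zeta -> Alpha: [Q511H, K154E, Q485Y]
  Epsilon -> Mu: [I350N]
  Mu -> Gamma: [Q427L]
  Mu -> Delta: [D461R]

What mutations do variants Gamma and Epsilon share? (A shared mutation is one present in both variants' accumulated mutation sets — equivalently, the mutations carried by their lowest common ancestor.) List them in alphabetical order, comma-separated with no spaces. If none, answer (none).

Accumulating mutations along path to Gamma:
  At Eta: gained [] -> total []
  At Zeta: gained ['C716R', 'V606D', 'P671D'] -> total ['C716R', 'P671D', 'V606D']
  At Beta: gained ['T702E', 'N531C'] -> total ['C716R', 'N531C', 'P671D', 'T702E', 'V606D']
  At Epsilon: gained ['E231A', 'N622R'] -> total ['C716R', 'E231A', 'N531C', 'N622R', 'P671D', 'T702E', 'V606D']
  At Mu: gained ['I350N'] -> total ['C716R', 'E231A', 'I350N', 'N531C', 'N622R', 'P671D', 'T702E', 'V606D']
  At Gamma: gained ['Q427L'] -> total ['C716R', 'E231A', 'I350N', 'N531C', 'N622R', 'P671D', 'Q427L', 'T702E', 'V606D']
Mutations(Gamma) = ['C716R', 'E231A', 'I350N', 'N531C', 'N622R', 'P671D', 'Q427L', 'T702E', 'V606D']
Accumulating mutations along path to Epsilon:
  At Eta: gained [] -> total []
  At Zeta: gained ['C716R', 'V606D', 'P671D'] -> total ['C716R', 'P671D', 'V606D']
  At Beta: gained ['T702E', 'N531C'] -> total ['C716R', 'N531C', 'P671D', 'T702E', 'V606D']
  At Epsilon: gained ['E231A', 'N622R'] -> total ['C716R', 'E231A', 'N531C', 'N622R', 'P671D', 'T702E', 'V606D']
Mutations(Epsilon) = ['C716R', 'E231A', 'N531C', 'N622R', 'P671D', 'T702E', 'V606D']
Intersection: ['C716R', 'E231A', 'I350N', 'N531C', 'N622R', 'P671D', 'Q427L', 'T702E', 'V606D'] ∩ ['C716R', 'E231A', 'N531C', 'N622R', 'P671D', 'T702E', 'V606D'] = ['C716R', 'E231A', 'N531C', 'N622R', 'P671D', 'T702E', 'V606D']

Answer: C716R,E231A,N531C,N622R,P671D,T702E,V606D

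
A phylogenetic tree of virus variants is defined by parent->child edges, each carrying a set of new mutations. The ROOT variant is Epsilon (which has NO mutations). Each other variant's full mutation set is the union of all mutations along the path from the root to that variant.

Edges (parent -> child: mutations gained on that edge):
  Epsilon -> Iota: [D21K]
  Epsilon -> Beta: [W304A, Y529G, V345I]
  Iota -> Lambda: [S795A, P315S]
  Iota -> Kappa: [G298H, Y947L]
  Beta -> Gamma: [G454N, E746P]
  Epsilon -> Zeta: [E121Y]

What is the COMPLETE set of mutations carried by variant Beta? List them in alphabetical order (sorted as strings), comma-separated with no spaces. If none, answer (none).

Answer: V345I,W304A,Y529G

Derivation:
At Epsilon: gained [] -> total []
At Beta: gained ['W304A', 'Y529G', 'V345I'] -> total ['V345I', 'W304A', 'Y529G']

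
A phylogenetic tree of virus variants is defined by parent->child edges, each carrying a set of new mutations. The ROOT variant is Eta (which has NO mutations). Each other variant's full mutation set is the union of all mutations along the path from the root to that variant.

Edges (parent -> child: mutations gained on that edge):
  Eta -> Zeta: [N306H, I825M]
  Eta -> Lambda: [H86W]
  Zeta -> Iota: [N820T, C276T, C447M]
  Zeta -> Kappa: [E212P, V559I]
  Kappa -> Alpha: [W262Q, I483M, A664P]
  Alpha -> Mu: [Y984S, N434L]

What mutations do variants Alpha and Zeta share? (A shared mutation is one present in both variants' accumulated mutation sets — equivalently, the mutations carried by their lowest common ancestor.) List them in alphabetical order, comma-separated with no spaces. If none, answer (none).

Answer: I825M,N306H

Derivation:
Accumulating mutations along path to Alpha:
  At Eta: gained [] -> total []
  At Zeta: gained ['N306H', 'I825M'] -> total ['I825M', 'N306H']
  At Kappa: gained ['E212P', 'V559I'] -> total ['E212P', 'I825M', 'N306H', 'V559I']
  At Alpha: gained ['W262Q', 'I483M', 'A664P'] -> total ['A664P', 'E212P', 'I483M', 'I825M', 'N306H', 'V559I', 'W262Q']
Mutations(Alpha) = ['A664P', 'E212P', 'I483M', 'I825M', 'N306H', 'V559I', 'W262Q']
Accumulating mutations along path to Zeta:
  At Eta: gained [] -> total []
  At Zeta: gained ['N306H', 'I825M'] -> total ['I825M', 'N306H']
Mutations(Zeta) = ['I825M', 'N306H']
Intersection: ['A664P', 'E212P', 'I483M', 'I825M', 'N306H', 'V559I', 'W262Q'] ∩ ['I825M', 'N306H'] = ['I825M', 'N306H']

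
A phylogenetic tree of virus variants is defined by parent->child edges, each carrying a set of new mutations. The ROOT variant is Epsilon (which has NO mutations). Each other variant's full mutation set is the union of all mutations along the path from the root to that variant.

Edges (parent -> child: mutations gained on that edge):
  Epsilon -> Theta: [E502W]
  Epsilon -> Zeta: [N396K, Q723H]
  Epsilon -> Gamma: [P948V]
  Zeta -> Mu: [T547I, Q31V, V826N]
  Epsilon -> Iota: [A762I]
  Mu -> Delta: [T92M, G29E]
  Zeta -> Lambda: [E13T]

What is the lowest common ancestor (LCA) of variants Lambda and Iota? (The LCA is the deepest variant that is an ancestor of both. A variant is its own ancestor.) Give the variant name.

Path from root to Lambda: Epsilon -> Zeta -> Lambda
  ancestors of Lambda: {Epsilon, Zeta, Lambda}
Path from root to Iota: Epsilon -> Iota
  ancestors of Iota: {Epsilon, Iota}
Common ancestors: {Epsilon}
Walk up from Iota: Iota (not in ancestors of Lambda), Epsilon (in ancestors of Lambda)
Deepest common ancestor (LCA) = Epsilon

Answer: Epsilon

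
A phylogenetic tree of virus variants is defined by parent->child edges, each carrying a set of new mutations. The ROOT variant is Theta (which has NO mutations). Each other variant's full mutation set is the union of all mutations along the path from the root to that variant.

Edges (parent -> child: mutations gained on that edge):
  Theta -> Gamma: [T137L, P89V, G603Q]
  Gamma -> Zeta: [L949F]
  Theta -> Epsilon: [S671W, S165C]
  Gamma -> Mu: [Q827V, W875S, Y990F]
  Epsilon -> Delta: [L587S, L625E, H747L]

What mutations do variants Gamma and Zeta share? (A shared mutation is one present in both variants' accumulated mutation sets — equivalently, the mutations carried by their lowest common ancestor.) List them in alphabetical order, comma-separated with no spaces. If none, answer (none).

Answer: G603Q,P89V,T137L

Derivation:
Accumulating mutations along path to Gamma:
  At Theta: gained [] -> total []
  At Gamma: gained ['T137L', 'P89V', 'G603Q'] -> total ['G603Q', 'P89V', 'T137L']
Mutations(Gamma) = ['G603Q', 'P89V', 'T137L']
Accumulating mutations along path to Zeta:
  At Theta: gained [] -> total []
  At Gamma: gained ['T137L', 'P89V', 'G603Q'] -> total ['G603Q', 'P89V', 'T137L']
  At Zeta: gained ['L949F'] -> total ['G603Q', 'L949F', 'P89V', 'T137L']
Mutations(Zeta) = ['G603Q', 'L949F', 'P89V', 'T137L']
Intersection: ['G603Q', 'P89V', 'T137L'] ∩ ['G603Q', 'L949F', 'P89V', 'T137L'] = ['G603Q', 'P89V', 'T137L']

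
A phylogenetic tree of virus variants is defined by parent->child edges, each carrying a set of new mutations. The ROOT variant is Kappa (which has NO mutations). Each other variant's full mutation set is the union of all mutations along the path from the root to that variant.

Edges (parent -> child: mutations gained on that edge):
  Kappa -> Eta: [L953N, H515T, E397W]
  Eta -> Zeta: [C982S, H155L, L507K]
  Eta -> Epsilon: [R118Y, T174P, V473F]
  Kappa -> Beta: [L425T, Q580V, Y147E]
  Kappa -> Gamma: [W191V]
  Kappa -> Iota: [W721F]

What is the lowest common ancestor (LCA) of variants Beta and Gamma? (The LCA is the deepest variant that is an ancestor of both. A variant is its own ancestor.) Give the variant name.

Path from root to Beta: Kappa -> Beta
  ancestors of Beta: {Kappa, Beta}
Path from root to Gamma: Kappa -> Gamma
  ancestors of Gamma: {Kappa, Gamma}
Common ancestors: {Kappa}
Walk up from Gamma: Gamma (not in ancestors of Beta), Kappa (in ancestors of Beta)
Deepest common ancestor (LCA) = Kappa

Answer: Kappa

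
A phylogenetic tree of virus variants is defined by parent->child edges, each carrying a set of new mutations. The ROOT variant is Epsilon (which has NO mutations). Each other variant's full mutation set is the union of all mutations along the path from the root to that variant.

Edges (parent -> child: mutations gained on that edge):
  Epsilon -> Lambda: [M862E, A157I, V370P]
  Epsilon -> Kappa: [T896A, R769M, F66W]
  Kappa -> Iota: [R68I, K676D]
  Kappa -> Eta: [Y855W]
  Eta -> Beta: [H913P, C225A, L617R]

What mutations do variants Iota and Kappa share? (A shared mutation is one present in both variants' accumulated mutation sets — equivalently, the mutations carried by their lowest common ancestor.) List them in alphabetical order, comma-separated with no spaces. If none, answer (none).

Accumulating mutations along path to Iota:
  At Epsilon: gained [] -> total []
  At Kappa: gained ['T896A', 'R769M', 'F66W'] -> total ['F66W', 'R769M', 'T896A']
  At Iota: gained ['R68I', 'K676D'] -> total ['F66W', 'K676D', 'R68I', 'R769M', 'T896A']
Mutations(Iota) = ['F66W', 'K676D', 'R68I', 'R769M', 'T896A']
Accumulating mutations along path to Kappa:
  At Epsilon: gained [] -> total []
  At Kappa: gained ['T896A', 'R769M', 'F66W'] -> total ['F66W', 'R769M', 'T896A']
Mutations(Kappa) = ['F66W', 'R769M', 'T896A']
Intersection: ['F66W', 'K676D', 'R68I', 'R769M', 'T896A'] ∩ ['F66W', 'R769M', 'T896A'] = ['F66W', 'R769M', 'T896A']

Answer: F66W,R769M,T896A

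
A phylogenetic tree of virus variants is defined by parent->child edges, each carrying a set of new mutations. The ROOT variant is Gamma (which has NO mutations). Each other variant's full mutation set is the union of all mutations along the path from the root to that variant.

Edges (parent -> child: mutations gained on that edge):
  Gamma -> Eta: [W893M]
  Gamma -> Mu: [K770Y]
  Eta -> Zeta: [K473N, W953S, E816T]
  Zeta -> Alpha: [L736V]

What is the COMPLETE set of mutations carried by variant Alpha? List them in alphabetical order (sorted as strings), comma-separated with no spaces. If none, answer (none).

Answer: E816T,K473N,L736V,W893M,W953S

Derivation:
At Gamma: gained [] -> total []
At Eta: gained ['W893M'] -> total ['W893M']
At Zeta: gained ['K473N', 'W953S', 'E816T'] -> total ['E816T', 'K473N', 'W893M', 'W953S']
At Alpha: gained ['L736V'] -> total ['E816T', 'K473N', 'L736V', 'W893M', 'W953S']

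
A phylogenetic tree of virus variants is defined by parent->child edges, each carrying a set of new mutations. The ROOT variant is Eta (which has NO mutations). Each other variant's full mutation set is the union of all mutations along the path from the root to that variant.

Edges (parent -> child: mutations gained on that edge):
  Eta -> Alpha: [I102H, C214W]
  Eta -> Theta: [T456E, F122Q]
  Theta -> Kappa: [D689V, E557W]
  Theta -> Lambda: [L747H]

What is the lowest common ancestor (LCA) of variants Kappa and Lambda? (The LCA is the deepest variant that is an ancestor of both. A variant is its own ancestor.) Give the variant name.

Path from root to Kappa: Eta -> Theta -> Kappa
  ancestors of Kappa: {Eta, Theta, Kappa}
Path from root to Lambda: Eta -> Theta -> Lambda
  ancestors of Lambda: {Eta, Theta, Lambda}
Common ancestors: {Eta, Theta}
Walk up from Lambda: Lambda (not in ancestors of Kappa), Theta (in ancestors of Kappa), Eta (in ancestors of Kappa)
Deepest common ancestor (LCA) = Theta

Answer: Theta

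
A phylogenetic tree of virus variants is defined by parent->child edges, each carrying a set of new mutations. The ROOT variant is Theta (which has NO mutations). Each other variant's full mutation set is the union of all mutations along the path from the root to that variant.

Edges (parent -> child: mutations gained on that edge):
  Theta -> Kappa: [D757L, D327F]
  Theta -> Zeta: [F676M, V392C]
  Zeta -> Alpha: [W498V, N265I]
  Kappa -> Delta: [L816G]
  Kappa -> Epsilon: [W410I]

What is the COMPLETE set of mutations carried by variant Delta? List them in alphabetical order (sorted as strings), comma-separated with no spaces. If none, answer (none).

At Theta: gained [] -> total []
At Kappa: gained ['D757L', 'D327F'] -> total ['D327F', 'D757L']
At Delta: gained ['L816G'] -> total ['D327F', 'D757L', 'L816G']

Answer: D327F,D757L,L816G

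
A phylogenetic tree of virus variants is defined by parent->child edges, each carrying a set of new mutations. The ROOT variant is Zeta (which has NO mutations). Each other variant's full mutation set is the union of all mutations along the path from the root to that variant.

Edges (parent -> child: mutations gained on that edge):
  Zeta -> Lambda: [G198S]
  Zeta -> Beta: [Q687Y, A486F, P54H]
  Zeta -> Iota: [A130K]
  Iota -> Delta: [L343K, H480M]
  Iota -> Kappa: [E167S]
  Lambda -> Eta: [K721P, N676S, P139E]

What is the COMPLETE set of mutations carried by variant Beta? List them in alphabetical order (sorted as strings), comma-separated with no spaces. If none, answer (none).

At Zeta: gained [] -> total []
At Beta: gained ['Q687Y', 'A486F', 'P54H'] -> total ['A486F', 'P54H', 'Q687Y']

Answer: A486F,P54H,Q687Y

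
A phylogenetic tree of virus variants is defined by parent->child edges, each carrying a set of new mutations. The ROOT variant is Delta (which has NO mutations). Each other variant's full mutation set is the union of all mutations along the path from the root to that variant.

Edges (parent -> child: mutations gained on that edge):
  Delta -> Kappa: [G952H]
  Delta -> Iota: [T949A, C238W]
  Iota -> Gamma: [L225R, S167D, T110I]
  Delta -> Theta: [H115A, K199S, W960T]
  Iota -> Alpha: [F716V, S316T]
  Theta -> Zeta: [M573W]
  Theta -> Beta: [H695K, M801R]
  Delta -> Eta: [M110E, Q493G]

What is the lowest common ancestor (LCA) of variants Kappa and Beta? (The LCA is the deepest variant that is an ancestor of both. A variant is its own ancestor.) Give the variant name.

Path from root to Kappa: Delta -> Kappa
  ancestors of Kappa: {Delta, Kappa}
Path from root to Beta: Delta -> Theta -> Beta
  ancestors of Beta: {Delta, Theta, Beta}
Common ancestors: {Delta}
Walk up from Beta: Beta (not in ancestors of Kappa), Theta (not in ancestors of Kappa), Delta (in ancestors of Kappa)
Deepest common ancestor (LCA) = Delta

Answer: Delta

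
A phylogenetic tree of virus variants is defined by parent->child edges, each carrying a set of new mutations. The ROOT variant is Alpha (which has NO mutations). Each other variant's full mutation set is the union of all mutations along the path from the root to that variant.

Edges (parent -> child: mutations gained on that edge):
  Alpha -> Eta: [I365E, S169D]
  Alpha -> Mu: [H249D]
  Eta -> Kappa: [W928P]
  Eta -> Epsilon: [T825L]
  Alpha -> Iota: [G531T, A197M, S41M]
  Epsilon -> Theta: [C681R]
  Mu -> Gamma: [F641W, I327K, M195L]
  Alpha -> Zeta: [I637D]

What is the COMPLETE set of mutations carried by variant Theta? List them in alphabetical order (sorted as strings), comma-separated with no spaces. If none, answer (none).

Answer: C681R,I365E,S169D,T825L

Derivation:
At Alpha: gained [] -> total []
At Eta: gained ['I365E', 'S169D'] -> total ['I365E', 'S169D']
At Epsilon: gained ['T825L'] -> total ['I365E', 'S169D', 'T825L']
At Theta: gained ['C681R'] -> total ['C681R', 'I365E', 'S169D', 'T825L']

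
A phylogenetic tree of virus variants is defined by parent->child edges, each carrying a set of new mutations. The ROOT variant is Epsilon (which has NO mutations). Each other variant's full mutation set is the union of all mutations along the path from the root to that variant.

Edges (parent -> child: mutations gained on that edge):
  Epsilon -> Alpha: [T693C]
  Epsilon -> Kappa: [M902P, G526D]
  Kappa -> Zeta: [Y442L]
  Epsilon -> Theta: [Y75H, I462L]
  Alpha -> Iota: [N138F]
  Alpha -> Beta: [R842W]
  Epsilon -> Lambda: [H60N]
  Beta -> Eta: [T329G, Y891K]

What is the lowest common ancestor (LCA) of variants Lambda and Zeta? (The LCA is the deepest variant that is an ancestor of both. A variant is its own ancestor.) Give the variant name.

Path from root to Lambda: Epsilon -> Lambda
  ancestors of Lambda: {Epsilon, Lambda}
Path from root to Zeta: Epsilon -> Kappa -> Zeta
  ancestors of Zeta: {Epsilon, Kappa, Zeta}
Common ancestors: {Epsilon}
Walk up from Zeta: Zeta (not in ancestors of Lambda), Kappa (not in ancestors of Lambda), Epsilon (in ancestors of Lambda)
Deepest common ancestor (LCA) = Epsilon

Answer: Epsilon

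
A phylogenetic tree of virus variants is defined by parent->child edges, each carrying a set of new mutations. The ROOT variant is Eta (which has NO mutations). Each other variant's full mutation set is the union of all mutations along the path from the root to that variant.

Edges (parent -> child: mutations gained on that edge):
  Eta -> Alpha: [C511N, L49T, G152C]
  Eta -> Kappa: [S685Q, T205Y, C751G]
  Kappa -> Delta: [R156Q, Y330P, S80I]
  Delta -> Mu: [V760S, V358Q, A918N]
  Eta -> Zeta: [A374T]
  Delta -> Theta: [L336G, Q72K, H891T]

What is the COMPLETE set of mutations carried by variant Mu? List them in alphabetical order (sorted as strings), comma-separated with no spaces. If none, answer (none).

At Eta: gained [] -> total []
At Kappa: gained ['S685Q', 'T205Y', 'C751G'] -> total ['C751G', 'S685Q', 'T205Y']
At Delta: gained ['R156Q', 'Y330P', 'S80I'] -> total ['C751G', 'R156Q', 'S685Q', 'S80I', 'T205Y', 'Y330P']
At Mu: gained ['V760S', 'V358Q', 'A918N'] -> total ['A918N', 'C751G', 'R156Q', 'S685Q', 'S80I', 'T205Y', 'V358Q', 'V760S', 'Y330P']

Answer: A918N,C751G,R156Q,S685Q,S80I,T205Y,V358Q,V760S,Y330P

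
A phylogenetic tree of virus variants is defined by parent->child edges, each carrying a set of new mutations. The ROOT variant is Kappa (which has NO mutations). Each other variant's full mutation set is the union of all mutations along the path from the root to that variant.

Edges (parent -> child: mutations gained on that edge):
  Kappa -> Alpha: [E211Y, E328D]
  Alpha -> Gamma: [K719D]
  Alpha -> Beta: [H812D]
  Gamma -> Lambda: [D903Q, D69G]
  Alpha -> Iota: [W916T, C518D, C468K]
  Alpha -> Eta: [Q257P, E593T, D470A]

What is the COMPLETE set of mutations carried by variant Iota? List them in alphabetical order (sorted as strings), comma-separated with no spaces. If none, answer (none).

Answer: C468K,C518D,E211Y,E328D,W916T

Derivation:
At Kappa: gained [] -> total []
At Alpha: gained ['E211Y', 'E328D'] -> total ['E211Y', 'E328D']
At Iota: gained ['W916T', 'C518D', 'C468K'] -> total ['C468K', 'C518D', 'E211Y', 'E328D', 'W916T']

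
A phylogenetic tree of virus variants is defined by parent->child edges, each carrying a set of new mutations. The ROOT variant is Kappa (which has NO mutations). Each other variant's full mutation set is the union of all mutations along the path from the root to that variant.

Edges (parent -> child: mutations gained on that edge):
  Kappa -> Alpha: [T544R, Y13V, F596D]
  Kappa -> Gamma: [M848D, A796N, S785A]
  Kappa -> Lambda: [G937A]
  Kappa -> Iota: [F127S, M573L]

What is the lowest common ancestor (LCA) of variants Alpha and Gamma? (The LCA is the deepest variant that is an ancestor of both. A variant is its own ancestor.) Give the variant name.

Path from root to Alpha: Kappa -> Alpha
  ancestors of Alpha: {Kappa, Alpha}
Path from root to Gamma: Kappa -> Gamma
  ancestors of Gamma: {Kappa, Gamma}
Common ancestors: {Kappa}
Walk up from Gamma: Gamma (not in ancestors of Alpha), Kappa (in ancestors of Alpha)
Deepest common ancestor (LCA) = Kappa

Answer: Kappa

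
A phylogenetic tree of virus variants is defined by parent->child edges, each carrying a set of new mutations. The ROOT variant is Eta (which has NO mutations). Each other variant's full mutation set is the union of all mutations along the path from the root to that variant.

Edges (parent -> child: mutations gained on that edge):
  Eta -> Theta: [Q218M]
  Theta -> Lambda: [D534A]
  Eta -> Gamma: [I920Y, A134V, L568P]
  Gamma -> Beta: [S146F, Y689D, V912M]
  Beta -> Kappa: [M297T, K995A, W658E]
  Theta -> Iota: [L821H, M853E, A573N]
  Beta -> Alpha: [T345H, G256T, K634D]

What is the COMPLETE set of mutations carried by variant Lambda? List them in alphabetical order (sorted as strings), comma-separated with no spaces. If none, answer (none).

At Eta: gained [] -> total []
At Theta: gained ['Q218M'] -> total ['Q218M']
At Lambda: gained ['D534A'] -> total ['D534A', 'Q218M']

Answer: D534A,Q218M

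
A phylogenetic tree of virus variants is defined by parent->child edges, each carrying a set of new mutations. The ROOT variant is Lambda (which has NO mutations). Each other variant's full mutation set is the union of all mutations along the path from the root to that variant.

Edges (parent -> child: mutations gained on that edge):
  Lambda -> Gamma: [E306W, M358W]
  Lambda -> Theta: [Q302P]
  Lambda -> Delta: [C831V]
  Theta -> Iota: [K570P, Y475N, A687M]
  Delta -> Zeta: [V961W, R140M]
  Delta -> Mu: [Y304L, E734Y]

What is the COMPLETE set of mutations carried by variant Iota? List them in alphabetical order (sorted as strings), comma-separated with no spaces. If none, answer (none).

At Lambda: gained [] -> total []
At Theta: gained ['Q302P'] -> total ['Q302P']
At Iota: gained ['K570P', 'Y475N', 'A687M'] -> total ['A687M', 'K570P', 'Q302P', 'Y475N']

Answer: A687M,K570P,Q302P,Y475N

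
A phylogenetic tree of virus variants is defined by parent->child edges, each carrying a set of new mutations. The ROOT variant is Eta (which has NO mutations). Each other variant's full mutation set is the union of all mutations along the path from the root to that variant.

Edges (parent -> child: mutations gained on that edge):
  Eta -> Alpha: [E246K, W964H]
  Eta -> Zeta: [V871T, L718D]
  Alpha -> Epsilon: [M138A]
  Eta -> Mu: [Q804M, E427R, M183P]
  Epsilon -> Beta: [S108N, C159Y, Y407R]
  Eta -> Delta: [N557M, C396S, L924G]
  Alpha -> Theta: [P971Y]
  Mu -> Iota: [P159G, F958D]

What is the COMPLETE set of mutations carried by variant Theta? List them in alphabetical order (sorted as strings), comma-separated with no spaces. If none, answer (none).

Answer: E246K,P971Y,W964H

Derivation:
At Eta: gained [] -> total []
At Alpha: gained ['E246K', 'W964H'] -> total ['E246K', 'W964H']
At Theta: gained ['P971Y'] -> total ['E246K', 'P971Y', 'W964H']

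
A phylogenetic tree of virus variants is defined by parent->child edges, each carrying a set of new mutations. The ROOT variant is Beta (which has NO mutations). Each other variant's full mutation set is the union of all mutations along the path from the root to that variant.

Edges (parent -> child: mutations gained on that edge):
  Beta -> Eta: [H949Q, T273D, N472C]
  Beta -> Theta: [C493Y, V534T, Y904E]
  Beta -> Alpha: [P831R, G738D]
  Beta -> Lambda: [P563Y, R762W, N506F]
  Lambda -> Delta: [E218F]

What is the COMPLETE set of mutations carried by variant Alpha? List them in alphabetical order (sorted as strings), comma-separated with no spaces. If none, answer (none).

At Beta: gained [] -> total []
At Alpha: gained ['P831R', 'G738D'] -> total ['G738D', 'P831R']

Answer: G738D,P831R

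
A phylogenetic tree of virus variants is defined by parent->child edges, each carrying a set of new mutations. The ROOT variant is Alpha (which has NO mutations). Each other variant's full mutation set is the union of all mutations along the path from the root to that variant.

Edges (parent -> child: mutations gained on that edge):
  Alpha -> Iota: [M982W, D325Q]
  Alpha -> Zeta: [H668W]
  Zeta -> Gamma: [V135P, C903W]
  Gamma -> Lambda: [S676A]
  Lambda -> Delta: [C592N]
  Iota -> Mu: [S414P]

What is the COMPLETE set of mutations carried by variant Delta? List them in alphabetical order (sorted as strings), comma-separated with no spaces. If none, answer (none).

At Alpha: gained [] -> total []
At Zeta: gained ['H668W'] -> total ['H668W']
At Gamma: gained ['V135P', 'C903W'] -> total ['C903W', 'H668W', 'V135P']
At Lambda: gained ['S676A'] -> total ['C903W', 'H668W', 'S676A', 'V135P']
At Delta: gained ['C592N'] -> total ['C592N', 'C903W', 'H668W', 'S676A', 'V135P']

Answer: C592N,C903W,H668W,S676A,V135P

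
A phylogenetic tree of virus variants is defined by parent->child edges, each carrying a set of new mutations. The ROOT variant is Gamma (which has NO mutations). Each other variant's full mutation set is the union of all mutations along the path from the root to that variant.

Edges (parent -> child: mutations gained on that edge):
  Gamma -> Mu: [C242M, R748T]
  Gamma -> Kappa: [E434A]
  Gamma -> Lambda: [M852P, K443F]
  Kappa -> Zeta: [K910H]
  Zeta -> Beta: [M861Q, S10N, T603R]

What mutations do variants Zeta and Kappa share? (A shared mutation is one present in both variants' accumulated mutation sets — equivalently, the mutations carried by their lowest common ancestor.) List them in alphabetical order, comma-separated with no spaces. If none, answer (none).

Accumulating mutations along path to Zeta:
  At Gamma: gained [] -> total []
  At Kappa: gained ['E434A'] -> total ['E434A']
  At Zeta: gained ['K910H'] -> total ['E434A', 'K910H']
Mutations(Zeta) = ['E434A', 'K910H']
Accumulating mutations along path to Kappa:
  At Gamma: gained [] -> total []
  At Kappa: gained ['E434A'] -> total ['E434A']
Mutations(Kappa) = ['E434A']
Intersection: ['E434A', 'K910H'] ∩ ['E434A'] = ['E434A']

Answer: E434A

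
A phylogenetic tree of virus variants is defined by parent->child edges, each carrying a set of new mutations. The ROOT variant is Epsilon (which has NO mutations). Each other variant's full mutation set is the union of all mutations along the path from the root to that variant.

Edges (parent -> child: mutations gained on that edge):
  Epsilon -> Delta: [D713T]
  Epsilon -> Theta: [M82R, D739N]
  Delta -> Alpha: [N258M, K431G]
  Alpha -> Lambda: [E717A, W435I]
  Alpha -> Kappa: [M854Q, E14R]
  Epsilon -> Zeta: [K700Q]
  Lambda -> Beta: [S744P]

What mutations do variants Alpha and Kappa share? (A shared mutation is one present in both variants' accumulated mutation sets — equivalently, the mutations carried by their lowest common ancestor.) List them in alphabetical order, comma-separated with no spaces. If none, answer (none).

Answer: D713T,K431G,N258M

Derivation:
Accumulating mutations along path to Alpha:
  At Epsilon: gained [] -> total []
  At Delta: gained ['D713T'] -> total ['D713T']
  At Alpha: gained ['N258M', 'K431G'] -> total ['D713T', 'K431G', 'N258M']
Mutations(Alpha) = ['D713T', 'K431G', 'N258M']
Accumulating mutations along path to Kappa:
  At Epsilon: gained [] -> total []
  At Delta: gained ['D713T'] -> total ['D713T']
  At Alpha: gained ['N258M', 'K431G'] -> total ['D713T', 'K431G', 'N258M']
  At Kappa: gained ['M854Q', 'E14R'] -> total ['D713T', 'E14R', 'K431G', 'M854Q', 'N258M']
Mutations(Kappa) = ['D713T', 'E14R', 'K431G', 'M854Q', 'N258M']
Intersection: ['D713T', 'K431G', 'N258M'] ∩ ['D713T', 'E14R', 'K431G', 'M854Q', 'N258M'] = ['D713T', 'K431G', 'N258M']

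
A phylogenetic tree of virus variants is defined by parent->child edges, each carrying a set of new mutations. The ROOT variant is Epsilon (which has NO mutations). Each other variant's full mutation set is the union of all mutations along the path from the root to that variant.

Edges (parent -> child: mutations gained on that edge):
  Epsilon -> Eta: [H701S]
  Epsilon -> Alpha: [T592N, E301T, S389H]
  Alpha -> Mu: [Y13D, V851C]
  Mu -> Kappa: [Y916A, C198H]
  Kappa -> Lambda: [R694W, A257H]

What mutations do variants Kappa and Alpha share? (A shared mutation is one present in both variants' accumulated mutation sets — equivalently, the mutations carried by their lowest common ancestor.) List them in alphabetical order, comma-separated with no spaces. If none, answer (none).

Accumulating mutations along path to Kappa:
  At Epsilon: gained [] -> total []
  At Alpha: gained ['T592N', 'E301T', 'S389H'] -> total ['E301T', 'S389H', 'T592N']
  At Mu: gained ['Y13D', 'V851C'] -> total ['E301T', 'S389H', 'T592N', 'V851C', 'Y13D']
  At Kappa: gained ['Y916A', 'C198H'] -> total ['C198H', 'E301T', 'S389H', 'T592N', 'V851C', 'Y13D', 'Y916A']
Mutations(Kappa) = ['C198H', 'E301T', 'S389H', 'T592N', 'V851C', 'Y13D', 'Y916A']
Accumulating mutations along path to Alpha:
  At Epsilon: gained [] -> total []
  At Alpha: gained ['T592N', 'E301T', 'S389H'] -> total ['E301T', 'S389H', 'T592N']
Mutations(Alpha) = ['E301T', 'S389H', 'T592N']
Intersection: ['C198H', 'E301T', 'S389H', 'T592N', 'V851C', 'Y13D', 'Y916A'] ∩ ['E301T', 'S389H', 'T592N'] = ['E301T', 'S389H', 'T592N']

Answer: E301T,S389H,T592N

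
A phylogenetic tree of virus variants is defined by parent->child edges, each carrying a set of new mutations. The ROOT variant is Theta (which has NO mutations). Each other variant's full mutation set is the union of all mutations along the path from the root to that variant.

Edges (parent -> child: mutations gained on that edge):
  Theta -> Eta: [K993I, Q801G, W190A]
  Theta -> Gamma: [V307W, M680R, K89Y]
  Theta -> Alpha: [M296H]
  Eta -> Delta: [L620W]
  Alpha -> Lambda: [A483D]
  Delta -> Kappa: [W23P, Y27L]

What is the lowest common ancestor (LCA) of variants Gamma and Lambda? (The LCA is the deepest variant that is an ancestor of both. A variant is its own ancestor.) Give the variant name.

Path from root to Gamma: Theta -> Gamma
  ancestors of Gamma: {Theta, Gamma}
Path from root to Lambda: Theta -> Alpha -> Lambda
  ancestors of Lambda: {Theta, Alpha, Lambda}
Common ancestors: {Theta}
Walk up from Lambda: Lambda (not in ancestors of Gamma), Alpha (not in ancestors of Gamma), Theta (in ancestors of Gamma)
Deepest common ancestor (LCA) = Theta

Answer: Theta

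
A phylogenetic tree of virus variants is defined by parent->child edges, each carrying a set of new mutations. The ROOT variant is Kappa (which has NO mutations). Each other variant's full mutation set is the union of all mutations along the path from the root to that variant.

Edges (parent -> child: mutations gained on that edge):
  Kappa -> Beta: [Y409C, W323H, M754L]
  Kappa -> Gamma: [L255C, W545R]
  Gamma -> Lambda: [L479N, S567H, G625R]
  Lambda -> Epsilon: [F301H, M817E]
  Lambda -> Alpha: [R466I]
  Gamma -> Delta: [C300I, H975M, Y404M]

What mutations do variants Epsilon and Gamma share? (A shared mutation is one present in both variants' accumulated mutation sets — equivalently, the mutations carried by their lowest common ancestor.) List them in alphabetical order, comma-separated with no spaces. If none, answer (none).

Answer: L255C,W545R

Derivation:
Accumulating mutations along path to Epsilon:
  At Kappa: gained [] -> total []
  At Gamma: gained ['L255C', 'W545R'] -> total ['L255C', 'W545R']
  At Lambda: gained ['L479N', 'S567H', 'G625R'] -> total ['G625R', 'L255C', 'L479N', 'S567H', 'W545R']
  At Epsilon: gained ['F301H', 'M817E'] -> total ['F301H', 'G625R', 'L255C', 'L479N', 'M817E', 'S567H', 'W545R']
Mutations(Epsilon) = ['F301H', 'G625R', 'L255C', 'L479N', 'M817E', 'S567H', 'W545R']
Accumulating mutations along path to Gamma:
  At Kappa: gained [] -> total []
  At Gamma: gained ['L255C', 'W545R'] -> total ['L255C', 'W545R']
Mutations(Gamma) = ['L255C', 'W545R']
Intersection: ['F301H', 'G625R', 'L255C', 'L479N', 'M817E', 'S567H', 'W545R'] ∩ ['L255C', 'W545R'] = ['L255C', 'W545R']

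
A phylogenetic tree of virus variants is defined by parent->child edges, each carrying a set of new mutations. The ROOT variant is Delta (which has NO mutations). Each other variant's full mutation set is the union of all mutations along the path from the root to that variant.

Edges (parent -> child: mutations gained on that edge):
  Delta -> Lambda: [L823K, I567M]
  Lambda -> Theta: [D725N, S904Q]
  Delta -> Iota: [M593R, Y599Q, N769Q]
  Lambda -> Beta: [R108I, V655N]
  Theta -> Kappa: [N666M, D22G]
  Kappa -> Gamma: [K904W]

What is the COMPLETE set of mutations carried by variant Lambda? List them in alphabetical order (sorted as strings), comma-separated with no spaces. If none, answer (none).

Answer: I567M,L823K

Derivation:
At Delta: gained [] -> total []
At Lambda: gained ['L823K', 'I567M'] -> total ['I567M', 'L823K']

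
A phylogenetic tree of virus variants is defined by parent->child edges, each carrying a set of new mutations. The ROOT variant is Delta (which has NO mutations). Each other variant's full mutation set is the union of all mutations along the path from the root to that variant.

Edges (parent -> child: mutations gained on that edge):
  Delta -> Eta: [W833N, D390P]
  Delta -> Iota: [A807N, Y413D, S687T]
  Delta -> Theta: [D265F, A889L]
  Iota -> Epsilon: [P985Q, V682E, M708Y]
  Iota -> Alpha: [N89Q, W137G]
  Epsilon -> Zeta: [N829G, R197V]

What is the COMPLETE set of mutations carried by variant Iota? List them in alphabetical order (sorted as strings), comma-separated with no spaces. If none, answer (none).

At Delta: gained [] -> total []
At Iota: gained ['A807N', 'Y413D', 'S687T'] -> total ['A807N', 'S687T', 'Y413D']

Answer: A807N,S687T,Y413D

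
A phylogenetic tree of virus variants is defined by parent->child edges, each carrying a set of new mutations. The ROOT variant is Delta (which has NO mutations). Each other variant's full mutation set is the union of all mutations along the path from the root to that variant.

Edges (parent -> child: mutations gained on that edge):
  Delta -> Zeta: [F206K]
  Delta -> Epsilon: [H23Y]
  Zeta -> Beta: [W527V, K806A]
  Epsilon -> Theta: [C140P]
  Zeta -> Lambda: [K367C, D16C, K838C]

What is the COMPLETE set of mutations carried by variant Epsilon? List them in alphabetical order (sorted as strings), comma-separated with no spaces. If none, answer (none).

Answer: H23Y

Derivation:
At Delta: gained [] -> total []
At Epsilon: gained ['H23Y'] -> total ['H23Y']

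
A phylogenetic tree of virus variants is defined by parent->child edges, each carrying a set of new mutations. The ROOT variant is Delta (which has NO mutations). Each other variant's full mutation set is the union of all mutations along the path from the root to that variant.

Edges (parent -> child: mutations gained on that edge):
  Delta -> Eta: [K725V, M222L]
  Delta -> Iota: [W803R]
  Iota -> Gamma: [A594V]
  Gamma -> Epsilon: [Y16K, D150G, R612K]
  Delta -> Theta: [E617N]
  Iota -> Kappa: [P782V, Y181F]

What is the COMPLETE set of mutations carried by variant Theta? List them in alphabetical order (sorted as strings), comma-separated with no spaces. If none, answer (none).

At Delta: gained [] -> total []
At Theta: gained ['E617N'] -> total ['E617N']

Answer: E617N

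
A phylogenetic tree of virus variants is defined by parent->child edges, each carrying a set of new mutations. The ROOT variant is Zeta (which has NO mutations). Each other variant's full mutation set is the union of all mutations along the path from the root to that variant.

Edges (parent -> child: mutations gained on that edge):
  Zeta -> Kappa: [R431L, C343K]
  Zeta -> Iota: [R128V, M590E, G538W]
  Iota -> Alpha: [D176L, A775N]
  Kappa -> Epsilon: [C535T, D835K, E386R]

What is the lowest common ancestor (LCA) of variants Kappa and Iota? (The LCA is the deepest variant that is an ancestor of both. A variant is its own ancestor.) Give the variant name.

Answer: Zeta

Derivation:
Path from root to Kappa: Zeta -> Kappa
  ancestors of Kappa: {Zeta, Kappa}
Path from root to Iota: Zeta -> Iota
  ancestors of Iota: {Zeta, Iota}
Common ancestors: {Zeta}
Walk up from Iota: Iota (not in ancestors of Kappa), Zeta (in ancestors of Kappa)
Deepest common ancestor (LCA) = Zeta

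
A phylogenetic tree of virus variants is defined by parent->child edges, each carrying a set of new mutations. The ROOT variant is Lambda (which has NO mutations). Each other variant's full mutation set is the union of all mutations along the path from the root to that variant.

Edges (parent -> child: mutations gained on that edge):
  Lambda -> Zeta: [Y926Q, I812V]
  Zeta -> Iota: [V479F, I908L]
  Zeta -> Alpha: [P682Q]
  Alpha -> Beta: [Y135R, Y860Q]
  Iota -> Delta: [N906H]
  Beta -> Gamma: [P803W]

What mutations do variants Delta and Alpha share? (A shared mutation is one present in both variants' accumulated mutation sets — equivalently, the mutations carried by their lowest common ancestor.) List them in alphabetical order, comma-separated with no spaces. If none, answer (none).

Answer: I812V,Y926Q

Derivation:
Accumulating mutations along path to Delta:
  At Lambda: gained [] -> total []
  At Zeta: gained ['Y926Q', 'I812V'] -> total ['I812V', 'Y926Q']
  At Iota: gained ['V479F', 'I908L'] -> total ['I812V', 'I908L', 'V479F', 'Y926Q']
  At Delta: gained ['N906H'] -> total ['I812V', 'I908L', 'N906H', 'V479F', 'Y926Q']
Mutations(Delta) = ['I812V', 'I908L', 'N906H', 'V479F', 'Y926Q']
Accumulating mutations along path to Alpha:
  At Lambda: gained [] -> total []
  At Zeta: gained ['Y926Q', 'I812V'] -> total ['I812V', 'Y926Q']
  At Alpha: gained ['P682Q'] -> total ['I812V', 'P682Q', 'Y926Q']
Mutations(Alpha) = ['I812V', 'P682Q', 'Y926Q']
Intersection: ['I812V', 'I908L', 'N906H', 'V479F', 'Y926Q'] ∩ ['I812V', 'P682Q', 'Y926Q'] = ['I812V', 'Y926Q']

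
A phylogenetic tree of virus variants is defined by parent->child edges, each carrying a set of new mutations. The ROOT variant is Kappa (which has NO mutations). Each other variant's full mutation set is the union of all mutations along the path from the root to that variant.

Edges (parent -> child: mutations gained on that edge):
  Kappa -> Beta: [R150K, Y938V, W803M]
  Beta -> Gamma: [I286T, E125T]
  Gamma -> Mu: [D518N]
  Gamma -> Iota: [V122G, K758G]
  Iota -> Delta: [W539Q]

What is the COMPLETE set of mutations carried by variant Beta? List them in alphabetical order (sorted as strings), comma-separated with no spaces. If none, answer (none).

At Kappa: gained [] -> total []
At Beta: gained ['R150K', 'Y938V', 'W803M'] -> total ['R150K', 'W803M', 'Y938V']

Answer: R150K,W803M,Y938V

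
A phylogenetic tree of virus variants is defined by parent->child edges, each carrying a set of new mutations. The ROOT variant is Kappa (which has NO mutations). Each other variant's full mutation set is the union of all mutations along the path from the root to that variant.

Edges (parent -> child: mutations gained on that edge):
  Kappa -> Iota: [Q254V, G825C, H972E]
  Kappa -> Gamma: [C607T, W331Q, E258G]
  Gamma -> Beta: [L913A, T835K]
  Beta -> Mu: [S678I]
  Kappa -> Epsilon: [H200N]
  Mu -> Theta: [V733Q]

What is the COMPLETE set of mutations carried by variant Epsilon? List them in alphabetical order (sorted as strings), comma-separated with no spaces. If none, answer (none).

At Kappa: gained [] -> total []
At Epsilon: gained ['H200N'] -> total ['H200N']

Answer: H200N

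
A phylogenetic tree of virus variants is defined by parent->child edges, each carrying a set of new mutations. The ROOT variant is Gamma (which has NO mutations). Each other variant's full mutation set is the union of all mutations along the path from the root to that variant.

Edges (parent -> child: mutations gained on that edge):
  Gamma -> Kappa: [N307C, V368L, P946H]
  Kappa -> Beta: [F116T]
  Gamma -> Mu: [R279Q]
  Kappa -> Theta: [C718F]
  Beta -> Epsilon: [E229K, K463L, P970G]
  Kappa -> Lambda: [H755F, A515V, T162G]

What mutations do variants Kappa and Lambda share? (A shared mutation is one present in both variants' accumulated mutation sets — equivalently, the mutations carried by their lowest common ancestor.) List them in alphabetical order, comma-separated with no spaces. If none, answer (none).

Answer: N307C,P946H,V368L

Derivation:
Accumulating mutations along path to Kappa:
  At Gamma: gained [] -> total []
  At Kappa: gained ['N307C', 'V368L', 'P946H'] -> total ['N307C', 'P946H', 'V368L']
Mutations(Kappa) = ['N307C', 'P946H', 'V368L']
Accumulating mutations along path to Lambda:
  At Gamma: gained [] -> total []
  At Kappa: gained ['N307C', 'V368L', 'P946H'] -> total ['N307C', 'P946H', 'V368L']
  At Lambda: gained ['H755F', 'A515V', 'T162G'] -> total ['A515V', 'H755F', 'N307C', 'P946H', 'T162G', 'V368L']
Mutations(Lambda) = ['A515V', 'H755F', 'N307C', 'P946H', 'T162G', 'V368L']
Intersection: ['N307C', 'P946H', 'V368L'] ∩ ['A515V', 'H755F', 'N307C', 'P946H', 'T162G', 'V368L'] = ['N307C', 'P946H', 'V368L']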